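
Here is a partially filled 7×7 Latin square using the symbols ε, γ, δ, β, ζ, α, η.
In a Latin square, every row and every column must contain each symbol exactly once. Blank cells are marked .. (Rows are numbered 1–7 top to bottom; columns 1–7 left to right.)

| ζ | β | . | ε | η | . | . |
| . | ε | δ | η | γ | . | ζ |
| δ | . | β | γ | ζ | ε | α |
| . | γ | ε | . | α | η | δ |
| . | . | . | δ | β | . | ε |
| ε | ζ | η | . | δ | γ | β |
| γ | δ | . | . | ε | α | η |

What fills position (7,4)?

Row 1, column 6: row 1 has {ε, β, ζ, η} and column 6 has {ε, γ, α, η}, leaving only δ.
Row 1, column 7: row 1 has {ε, δ, β, ζ, η} and column 7 has {ε, δ, β, ζ, α, η}, leaving only γ.
Row 1, column 3: row 1 has {ε, γ, δ, β, ζ, η} and column 3 has {ε, δ, β, η}, leaving only α.
Row 2, column 6: row 2 has {ε, γ, δ, ζ, η} and column 6 has {ε, γ, δ, α, η}, leaving only β.
Row 2, column 1: row 2 has {ε, γ, δ, β, ζ, η} and column 1 has {ε, γ, δ, ζ}, leaving only α.
Row 3, column 2: row 3 has {ε, γ, δ, β, ζ, α} and column 2 has {ε, γ, δ, β, ζ}, leaving only η.
Row 4, column 1: row 4 has {ε, γ, δ, α, η} and column 1 has {ε, γ, δ, ζ, α}, leaving only β.
Row 4, column 4: row 4 has {ε, γ, δ, β, α, η} and column 4 has {ε, γ, δ, η}, leaving only ζ.
Row 7 already has {ε, γ, δ, α, η} and column 4 already has {ε, γ, δ, ζ, η}, so row 7, column 4 must be β.

β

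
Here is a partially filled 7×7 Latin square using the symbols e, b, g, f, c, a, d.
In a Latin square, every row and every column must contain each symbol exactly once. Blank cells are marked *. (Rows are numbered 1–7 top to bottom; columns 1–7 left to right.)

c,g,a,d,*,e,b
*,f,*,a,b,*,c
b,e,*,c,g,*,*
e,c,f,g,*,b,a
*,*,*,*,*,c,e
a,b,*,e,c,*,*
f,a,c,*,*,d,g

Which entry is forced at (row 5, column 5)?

Row 1, column 5: row 1 has {e, b, g, c, a, d} and column 5 has {b, g, c}, leaving only f.
Row 2, column 6: row 2 has {b, f, c, a} and column 6 has {e, b, c, d}, leaving only g.
Row 2, column 1: row 2 has {b, g, f, c, a} and column 1 has {e, b, f, c, a}, leaving only d.
Row 2, column 3: row 2 has {b, g, f, c, a, d} and column 3 has {f, c, a}, leaving only e.
Row 3, column 3: row 3 has {e, b, g, c} and column 3 has {e, f, c, a}, leaving only d.
Row 3, column 7: row 3 has {e, b, g, c, d} and column 7 has {e, b, g, c, a}, leaving only f.
Row 3, column 6: row 3 has {e, b, g, f, c, d} and column 6 has {e, b, g, c, d}, leaving only a.
Row 4, column 5: row 4 has {e, b, g, f, c, a} and column 5 has {b, g, f, c}, leaving only d.
Row 5 already has {e, c} and column 5 already has {b, g, f, c, d}, so row 5, column 5 must be a.

a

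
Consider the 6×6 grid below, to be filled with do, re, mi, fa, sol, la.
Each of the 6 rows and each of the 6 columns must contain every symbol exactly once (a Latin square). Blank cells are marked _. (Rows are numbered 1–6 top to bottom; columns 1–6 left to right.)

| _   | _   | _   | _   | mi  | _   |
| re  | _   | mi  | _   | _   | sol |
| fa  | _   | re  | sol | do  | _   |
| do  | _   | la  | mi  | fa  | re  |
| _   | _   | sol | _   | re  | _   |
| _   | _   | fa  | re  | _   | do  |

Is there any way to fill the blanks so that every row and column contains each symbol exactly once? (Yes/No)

No row or column among the givens repeats a symbol, and propagating forced cells runs into no contradiction.
One valid completion exists (for instance, sol re do la mi fa / re fa mi do la sol / fa mi re sol do la / do sol la mi fa re / la do sol fa re mi / mi la fa re sol do).

Yes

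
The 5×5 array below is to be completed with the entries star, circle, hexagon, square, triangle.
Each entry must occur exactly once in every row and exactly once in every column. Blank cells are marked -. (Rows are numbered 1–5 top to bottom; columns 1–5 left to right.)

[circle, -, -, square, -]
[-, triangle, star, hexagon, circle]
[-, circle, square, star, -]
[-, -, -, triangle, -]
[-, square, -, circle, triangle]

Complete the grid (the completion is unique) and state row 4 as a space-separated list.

Row 2, column 1: row 2 has {star, circle, hexagon, triangle} and column 1 has {circle}, leaving only square.
Row 3, column 5: row 3 has {star, circle, square} and column 5 has {circle, triangle}, leaving only hexagon.
Row 1, column 5: row 1 has {circle, square} and column 5 has {circle, hexagon, triangle}, leaving only star.
Row 4, column 5: row 4 has {triangle} and column 5 has {star, circle, hexagon, triangle}, leaving only square.
Row 1, column 2: row 1 has {star, circle, square} and column 2 has {circle, square, triangle}, leaving only hexagon.
Row 4, column 2: row 4 has {square, triangle} and column 2 has {circle, hexagon, square, triangle}, leaving only star.
Row 4, column 1: row 4 has {star, square, triangle} and column 1 has {circle, square}, leaving only hexagon.
Row 4, column 3: row 4 has {star, hexagon, square, triangle} and column 3 has {star, square}, leaving only circle.
So row 4 reads: hexagon star circle triangle square.

hexagon star circle triangle square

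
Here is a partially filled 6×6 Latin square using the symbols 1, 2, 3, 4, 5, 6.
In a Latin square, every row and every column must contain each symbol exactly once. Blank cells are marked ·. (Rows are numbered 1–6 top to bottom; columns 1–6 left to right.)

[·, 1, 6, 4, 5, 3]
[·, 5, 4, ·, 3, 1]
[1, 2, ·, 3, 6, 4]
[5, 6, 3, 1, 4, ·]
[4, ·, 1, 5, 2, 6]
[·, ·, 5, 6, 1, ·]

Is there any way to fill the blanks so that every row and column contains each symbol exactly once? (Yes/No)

No

Row 3, column 3: row 3 together with column 3 already contain {1, 2, 3, 4, 5, 6} — every symbol — so nothing can go there. The grid has no valid completion.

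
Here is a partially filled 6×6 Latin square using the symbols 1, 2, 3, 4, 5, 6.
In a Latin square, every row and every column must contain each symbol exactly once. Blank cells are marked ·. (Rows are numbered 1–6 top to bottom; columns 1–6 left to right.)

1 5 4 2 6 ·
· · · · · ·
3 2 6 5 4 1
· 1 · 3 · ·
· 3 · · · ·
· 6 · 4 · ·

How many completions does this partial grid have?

Row 1, column 6: eliminating its row and column leaves {3}.
Row 2, column 1: eliminating its row and column leaves {2, 4, 5, 6}.
Row 2, column 2: eliminating its row and column leaves {4}.
Row 2, column 3: eliminating its row and column leaves {1, 2, 3, 5}.
Row 2, column 4: eliminating its row and column leaves {1, 6}.
Row 2, column 5: eliminating its row and column leaves {1, 2, 3, 5}.
Row 2, column 6: eliminating its row and column leaves {2, 3, 4, 5, 6}.
Row 4, column 1: eliminating its row and column leaves {2, 4, 5, 6}.
Row 4, column 3: eliminating its row and column leaves {2, 5}.
Row 4, column 5: eliminating its row and column leaves {2, 5}.
Row 4, column 6: eliminating its row and column leaves {2, 4, 5, 6}.
Row 5, column 1: eliminating its row and column leaves {2, 4, 5, 6}.
Row 5, column 3: eliminating its row and column leaves {1, 2, 5}.
Row 5, column 4: eliminating its row and column leaves {1, 6}.
Row 5, column 5: eliminating its row and column leaves {1, 2, 5}.
Row 5, column 6: eliminating its row and column leaves {2, 4, 5, 6}.
Row 6, column 1: eliminating its row and column leaves {2, 5}.
Row 6, column 3: eliminating its row and column leaves {1, 2, 3, 5}.
Row 6, column 5: eliminating its row and column leaves {1, 2, 3, 5}.
Row 6, column 6: eliminating its row and column leaves {2, 3, 5}.
Enumerating the assignments across these blanks that avoid any row or column repeat gives 24 completions.

24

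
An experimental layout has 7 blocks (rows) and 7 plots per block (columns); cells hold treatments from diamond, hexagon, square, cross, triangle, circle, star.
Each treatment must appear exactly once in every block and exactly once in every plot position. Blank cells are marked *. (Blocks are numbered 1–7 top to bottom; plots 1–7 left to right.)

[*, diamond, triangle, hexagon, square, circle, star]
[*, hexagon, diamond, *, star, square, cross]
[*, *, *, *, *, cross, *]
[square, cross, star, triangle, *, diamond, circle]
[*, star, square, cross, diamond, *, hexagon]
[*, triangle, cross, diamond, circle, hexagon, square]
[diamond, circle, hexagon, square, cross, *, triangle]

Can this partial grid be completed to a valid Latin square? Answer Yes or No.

No block or plot among the givens repeats a symbol, and propagating forced cells runs into no contradiction.
One valid completion exists (for instance, cross diamond triangle hexagon square circle star / triangle hexagon diamond circle star square cross / hexagon square circle star triangle cross diamond / square cross star triangle hexagon diamond circle / circle star square cross diamond triangle hexagon / star triangle cross diamond circle hexagon square / diamond circle hexagon square cross star triangle).

Yes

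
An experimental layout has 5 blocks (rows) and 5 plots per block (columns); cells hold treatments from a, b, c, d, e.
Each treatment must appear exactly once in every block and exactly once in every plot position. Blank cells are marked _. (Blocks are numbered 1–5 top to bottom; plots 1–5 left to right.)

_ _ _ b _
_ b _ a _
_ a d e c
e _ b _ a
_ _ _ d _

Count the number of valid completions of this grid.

Block 1, plot 1: eliminating its block and plot leaves {a, c, d}.
Block 1, plot 2: eliminating its block and plot leaves {c, d, e}.
Block 1, plot 3: eliminating its block and plot leaves {a, c, e}.
Block 1, plot 5: eliminating its block and plot leaves {d, e}.
Block 2, plot 1: eliminating its block and plot leaves {c, d}.
Block 2, plot 3: eliminating its block and plot leaves {c, e}.
Block 2, plot 5: eliminating its block and plot leaves {d, e}.
Block 3, plot 1: eliminating its block and plot leaves {b}.
Block 4, plot 2: eliminating its block and plot leaves {c, d}.
Block 4, plot 4: eliminating its block and plot leaves {c}.
Block 5, plot 1: eliminating its block and plot leaves {a, b, c}.
Block 5, plot 2: eliminating its block and plot leaves {c, e}.
Block 5, plot 3: eliminating its block and plot leaves {a, c, e}.
Block 5, plot 5: eliminating its block and plot leaves {b, e}.
Enumerating the assignments across these blanks that avoid any block or plot repeat gives 3 completions.

3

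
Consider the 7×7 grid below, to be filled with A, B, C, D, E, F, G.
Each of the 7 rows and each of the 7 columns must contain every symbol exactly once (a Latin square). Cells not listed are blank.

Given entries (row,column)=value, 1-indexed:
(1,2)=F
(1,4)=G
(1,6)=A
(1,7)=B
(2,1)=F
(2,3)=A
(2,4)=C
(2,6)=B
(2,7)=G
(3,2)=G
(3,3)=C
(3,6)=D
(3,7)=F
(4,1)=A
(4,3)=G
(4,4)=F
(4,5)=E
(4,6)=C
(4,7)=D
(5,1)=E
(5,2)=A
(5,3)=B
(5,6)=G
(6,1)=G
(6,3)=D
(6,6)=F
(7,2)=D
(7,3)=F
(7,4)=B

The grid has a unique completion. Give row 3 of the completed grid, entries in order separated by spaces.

B G C E A D F

Row 3, column 1: row 3 has {C, D, F, G} and column 1 has {A, E, F, G}, leaving only B.
Row 3, column 5: row 3 has {B, C, D, F, G} and column 5 has {E}, leaving only A.
Row 3, column 4: row 3 has {A, B, C, D, F, G} and column 4 has {B, C, F, G}, leaving only E.
So row 3 reads: B G C E A D F.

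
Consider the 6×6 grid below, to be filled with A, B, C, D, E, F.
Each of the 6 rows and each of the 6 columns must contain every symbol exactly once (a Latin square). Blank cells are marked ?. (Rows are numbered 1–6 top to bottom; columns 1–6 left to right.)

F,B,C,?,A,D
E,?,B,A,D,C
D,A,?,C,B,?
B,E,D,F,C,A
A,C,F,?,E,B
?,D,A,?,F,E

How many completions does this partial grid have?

Row 1, column 4: eliminating its row and column leaves {E}.
Row 2, column 2: eliminating its row and column leaves {F}.
Row 3, column 3: eliminating its row and column leaves {E}.
Row 3, column 6: eliminating its row and column leaves {F}.
Row 5, column 4: eliminating its row and column leaves {D}.
Row 6, column 1: eliminating its row and column leaves {C}.
Row 6, column 4: eliminating its row and column leaves {B}.
Only one assignment across all blanks avoids any row or column repeat, giving 1 completion.

1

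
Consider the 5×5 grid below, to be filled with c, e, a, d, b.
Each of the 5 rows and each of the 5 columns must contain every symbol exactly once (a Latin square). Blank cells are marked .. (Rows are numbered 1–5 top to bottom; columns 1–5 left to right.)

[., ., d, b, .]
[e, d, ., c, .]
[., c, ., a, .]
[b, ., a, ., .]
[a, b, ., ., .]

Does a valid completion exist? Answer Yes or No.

Yes

No row or column among the givens repeats a symbol, and propagating forced cells runs into no contradiction.
One valid completion exists (for instance, c a d b e / e d b c a / d c e a b / b e a d c / a b c e d).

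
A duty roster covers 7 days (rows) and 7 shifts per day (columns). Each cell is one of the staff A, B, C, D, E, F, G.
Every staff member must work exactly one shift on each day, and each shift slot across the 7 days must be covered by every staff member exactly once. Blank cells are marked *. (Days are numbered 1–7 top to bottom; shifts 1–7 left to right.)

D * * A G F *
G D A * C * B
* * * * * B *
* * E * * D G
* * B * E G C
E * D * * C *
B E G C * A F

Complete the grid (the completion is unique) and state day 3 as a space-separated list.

Day 1, shift 3: day 1 has {A, D, F, G} and shift 3 has {A, B, D, E, G}, leaving only C.
Day 3, shift 3: day 3 has {B} and shift 3 has {A, B, C, D, E, G}, leaving only F.
Day 1, shift 2: day 1 has {A, C, D, F, G} and shift 2 has {D, E}, leaving only B.
Day 1, shift 7: day 1 has {A, B, C, D, F, G} and shift 7 has {B, C, F, G}, leaving only E.
Day 2, shift 6: day 2 has {A, B, C, D, G} and shift 6 has {A, B, C, D, F, G}, leaving only E.
Day 2, shift 4: day 2 has {A, B, C, D, E, G} and shift 4 has {A, C}, leaving only F.
Day 4, shift 4: day 4 has {D, E, G} and shift 4 has {A, C, F}, leaving only B.
Day 5, shift 4: day 5 has {B, C, E, G} and shift 4 has {A, B, C, F}, leaving only D.
Day 6, shift 4: day 6 has {C, D, E} and shift 4 has {A, B, C, D, F}, leaving only G.
Day 3, shift 4: day 3 has {B, F} and shift 4 has {A, B, C, D, F, G}, leaving only E.
Day 6, shift 7: day 6 has {C, D, E, G} and shift 7 has {B, C, E, F, G}, leaving only A.
Day 3, shift 7: day 3 has {B, E, F} and shift 7 has {A, B, C, E, F, G}, leaving only D.
Day 3, shift 5: day 3 has {B, D, E, F} and shift 5 has {C, E, G}, leaving only A.
Day 3, shift 1: day 3 has {A, B, D, E, F} and shift 1 has {B, D, E, G}, leaving only C.
Day 3, shift 2: day 3 has {A, B, C, D, E, F} and shift 2 has {B, D, E}, leaving only G.
So day 3 reads: C G F E A B D.

C G F E A B D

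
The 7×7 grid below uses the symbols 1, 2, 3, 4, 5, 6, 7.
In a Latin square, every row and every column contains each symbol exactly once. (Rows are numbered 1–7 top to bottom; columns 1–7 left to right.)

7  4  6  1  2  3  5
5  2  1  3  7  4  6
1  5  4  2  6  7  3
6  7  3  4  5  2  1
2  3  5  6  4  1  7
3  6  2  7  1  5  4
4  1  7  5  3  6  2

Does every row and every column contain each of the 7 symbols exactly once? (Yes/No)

Yes

Each row is a permutation of the 7 symbols, and so is each column.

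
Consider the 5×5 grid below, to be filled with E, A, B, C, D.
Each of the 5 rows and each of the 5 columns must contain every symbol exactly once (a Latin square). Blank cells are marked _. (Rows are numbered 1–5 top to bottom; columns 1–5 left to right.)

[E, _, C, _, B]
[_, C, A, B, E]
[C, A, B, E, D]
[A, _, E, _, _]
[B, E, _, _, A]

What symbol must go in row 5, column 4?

C

Row 1, column 2: row 1 has {E, B, C} and column 2 has {E, A, C}, leaving only D.
Row 1, column 4: row 1 has {E, B, C, D} and column 4 has {E, B}, leaving only A.
Row 2, column 1: row 2 has {E, A, B, C} and column 1 has {E, A, B, C}, leaving only D.
Row 4, column 2: row 4 has {E, A} and column 2 has {E, A, C, D}, leaving only B.
Row 4, column 5: row 4 has {E, A, B} and column 5 has {E, A, B, D}, leaving only C.
Row 4, column 4: row 4 has {E, A, B, C} and column 4 has {E, A, B}, leaving only D.
Row 5 already has {E, A, B} and column 4 already has {E, A, B, D}, so row 5, column 4 must be C.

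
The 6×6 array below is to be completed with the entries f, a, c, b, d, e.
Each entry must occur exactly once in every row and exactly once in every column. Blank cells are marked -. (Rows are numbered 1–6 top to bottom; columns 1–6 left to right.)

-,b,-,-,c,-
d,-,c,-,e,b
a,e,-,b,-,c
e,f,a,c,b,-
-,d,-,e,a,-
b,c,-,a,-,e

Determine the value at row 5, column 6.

f

Row 5 already has {a, d, e} and column 6 already has {c, b, e}, so row 5, column 6 must be f.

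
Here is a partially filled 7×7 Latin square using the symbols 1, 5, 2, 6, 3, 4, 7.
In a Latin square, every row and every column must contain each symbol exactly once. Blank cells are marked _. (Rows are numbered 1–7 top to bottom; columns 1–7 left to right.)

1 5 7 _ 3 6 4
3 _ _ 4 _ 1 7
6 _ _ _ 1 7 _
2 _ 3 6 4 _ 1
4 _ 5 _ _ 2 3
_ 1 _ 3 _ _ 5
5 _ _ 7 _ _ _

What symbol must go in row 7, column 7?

6

Row 1, column 4: row 1 has {1, 5, 6, 3, 4, 7} and column 4 has {6, 3, 4, 7}, leaving only 2.
Row 3, column 4: row 3 has {1, 6, 7} and column 4 has {2, 6, 3, 4, 7}, leaving only 5.
Row 3, column 7: row 3 has {1, 5, 6, 7} and column 7 has {1, 5, 3, 4, 7}, leaving only 2.
Row 7 already has {5, 7} and column 7 already has {1, 5, 2, 3, 4, 7}, so row 7, column 7 must be 6.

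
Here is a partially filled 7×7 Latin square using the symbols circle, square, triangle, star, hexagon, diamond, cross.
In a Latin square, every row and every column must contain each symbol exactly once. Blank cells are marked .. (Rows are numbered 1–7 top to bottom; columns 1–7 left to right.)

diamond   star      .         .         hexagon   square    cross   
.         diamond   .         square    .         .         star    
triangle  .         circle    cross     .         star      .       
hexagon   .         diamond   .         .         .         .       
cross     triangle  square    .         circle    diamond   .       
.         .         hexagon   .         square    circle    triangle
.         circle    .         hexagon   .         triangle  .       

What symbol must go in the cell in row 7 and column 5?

Row 1, column 3: row 1 has {square, star, hexagon, diamond, cross} and column 3 has {circle, square, hexagon, diamond}, leaving only triangle.
Row 1, column 4: row 1 has {square, triangle, star, hexagon, diamond, cross} and column 4 has {square, hexagon, cross}, leaving only circle.
Row 2, column 1: row 2 has {square, star, diamond} and column 1 has {triangle, hexagon, diamond, cross}, leaving only circle.
Row 2, column 3: row 2 has {circle, square, star, diamond} and column 3 has {circle, square, triangle, hexagon, diamond}, leaving only cross.
Row 2, column 5: row 2 has {circle, square, star, diamond, cross} and column 5 has {circle, square, hexagon}, leaving only triangle.
Row 2, column 6: row 2 has {circle, square, triangle, star, diamond, cross} and column 6 has {circle, square, triangle, star, diamond}, leaving only hexagon.
Row 3, column 5: row 3 has {circle, triangle, star, cross} and column 5 has {circle, square, triangle, hexagon}, leaving only diamond.
Row 4, column 6: row 4 has {hexagon, diamond} and column 6 has {circle, square, triangle, star, hexagon, diamond}, leaving only cross.
Row 4, column 2: row 4 has {hexagon, diamond, cross} and column 2 has {circle, triangle, star, diamond}, leaving only square.
Row 3, column 2: row 3 has {circle, triangle, star, diamond, cross} and column 2 has {circle, square, triangle, star, diamond}, leaving only hexagon.
Row 3, column 7: row 3 has {circle, triangle, star, hexagon, diamond, cross} and column 7 has {triangle, star, cross}, leaving only square.
Row 4, column 5: row 4 has {square, hexagon, diamond, cross} and column 5 has {circle, square, triangle, hexagon, diamond}, leaving only star.
Row 7 already has {circle, triangle, hexagon} and column 5 already has {circle, square, triangle, star, hexagon, diamond}, so row 7, column 5 must be cross.

cross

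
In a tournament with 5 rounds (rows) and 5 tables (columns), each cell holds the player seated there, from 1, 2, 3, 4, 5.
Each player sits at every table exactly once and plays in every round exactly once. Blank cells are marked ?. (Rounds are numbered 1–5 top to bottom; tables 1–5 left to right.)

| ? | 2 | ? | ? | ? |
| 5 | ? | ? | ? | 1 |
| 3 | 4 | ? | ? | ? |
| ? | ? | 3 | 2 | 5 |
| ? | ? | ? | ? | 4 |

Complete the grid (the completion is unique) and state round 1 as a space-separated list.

1 2 4 5 3

Round 1, table 5: round 1 has {2} and table 5 has {1, 4, 5}, leaving only 3.
Round 2, table 2: round 2 has {1, 5} and table 2 has {2, 4}, leaving only 3.
Round 2, table 4: round 2 has {1, 3, 5} and table 4 has {2}, leaving only 4.
Round 2, table 3: round 2 has {1, 3, 4, 5} and table 3 has {3}, leaving only 2.
Round 3, table 5: round 3 has {3, 4} and table 5 has {1, 3, 4, 5}, leaving only 2.
Round 4, table 2: round 4 has {2, 3, 5} and table 2 has {2, 3, 4}, leaving only 1.
Round 4, table 1: round 4 has {1, 2, 3, 5} and table 1 has {3, 5}, leaving only 4.
Round 1, table 1: round 1 has {2, 3} and table 1 has {3, 4, 5}, leaving only 1.
Round 1, table 4: round 1 has {1, 2, 3} and table 4 has {2, 4}, leaving only 5.
Round 1, table 3: round 1 has {1, 2, 3, 5} and table 3 has {2, 3}, leaving only 4.
So round 1 reads: 1 2 4 5 3.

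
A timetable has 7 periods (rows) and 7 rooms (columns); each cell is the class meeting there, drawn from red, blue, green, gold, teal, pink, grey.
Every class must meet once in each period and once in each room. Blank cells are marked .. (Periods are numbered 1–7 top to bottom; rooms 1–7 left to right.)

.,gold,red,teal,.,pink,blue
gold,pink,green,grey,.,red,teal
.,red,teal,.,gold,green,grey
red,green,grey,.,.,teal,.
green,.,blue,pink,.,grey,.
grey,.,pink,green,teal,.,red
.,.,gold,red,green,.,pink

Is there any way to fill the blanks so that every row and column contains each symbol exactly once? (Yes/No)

No

Period 1, room 1: period 1 together with room 1 already contain {red, blue, green, gold, teal, pink, grey} — every symbol — so nothing can go there. The grid has no valid completion.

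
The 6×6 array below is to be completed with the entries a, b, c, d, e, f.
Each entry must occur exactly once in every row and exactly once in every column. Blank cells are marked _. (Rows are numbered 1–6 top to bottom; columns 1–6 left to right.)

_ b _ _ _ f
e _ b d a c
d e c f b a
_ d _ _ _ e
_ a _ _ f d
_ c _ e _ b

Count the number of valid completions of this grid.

3

Row 1, column 1: eliminating its row and column leaves {a, c}.
Row 1, column 3: eliminating its row and column leaves {a, d, e}.
Row 1, column 4: eliminating its row and column leaves {a, c}.
Row 1, column 5: eliminating its row and column leaves {c, d, e}.
Row 2, column 2: eliminating its row and column leaves {f}.
Row 4, column 1: eliminating its row and column leaves {a, b, c, f}.
Row 4, column 3: eliminating its row and column leaves {a, f}.
Row 4, column 4: eliminating its row and column leaves {a, b, c}.
Row 4, column 5: eliminating its row and column leaves {c}.
Row 5, column 1: eliminating its row and column leaves {b, c}.
Row 5, column 3: eliminating its row and column leaves {e}.
Row 5, column 4: eliminating its row and column leaves {b, c}.
Row 6, column 1: eliminating its row and column leaves {a, f}.
Row 6, column 3: eliminating its row and column leaves {a, d, f}.
Row 6, column 5: eliminating its row and column leaves {d}.
Enumerating the assignments across these blanks that avoid any row or column repeat gives 3 completions.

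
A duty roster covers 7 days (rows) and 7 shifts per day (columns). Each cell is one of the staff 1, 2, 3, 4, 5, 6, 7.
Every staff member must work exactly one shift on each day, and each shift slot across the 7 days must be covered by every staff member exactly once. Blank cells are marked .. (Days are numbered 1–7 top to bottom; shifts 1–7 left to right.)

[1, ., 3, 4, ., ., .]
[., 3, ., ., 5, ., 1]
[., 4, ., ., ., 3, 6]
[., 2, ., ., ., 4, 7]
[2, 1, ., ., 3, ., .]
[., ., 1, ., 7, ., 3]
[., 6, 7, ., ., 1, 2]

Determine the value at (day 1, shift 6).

Day 1, shift 7: day 1 has {1, 3, 4} and shift 7 has {1, 2, 3, 6, 7}, leaving only 5.
Day 1, shift 2: day 1 has {1, 3, 4, 5} and shift 2 has {1, 2, 3, 4, 6}, leaving only 7.
Day 5, shift 7: day 5 has {1, 2, 3} and shift 7 has {1, 2, 3, 5, 6, 7}, leaving only 4.
Day 6, shift 2: day 6 has {1, 3, 7} and shift 2 has {1, 2, 3, 4, 6, 7}, leaving only 5.
Day 7, shift 5: day 7 has {1, 2, 6, 7} and shift 5 has {3, 5, 7}, leaving only 4.
Day 1, shift 6 is narrowed to {2, 6}.
If it were 2, then day 5, shift 3 would be left with no valid symbol.
So day 1, shift 6 must be 6.

6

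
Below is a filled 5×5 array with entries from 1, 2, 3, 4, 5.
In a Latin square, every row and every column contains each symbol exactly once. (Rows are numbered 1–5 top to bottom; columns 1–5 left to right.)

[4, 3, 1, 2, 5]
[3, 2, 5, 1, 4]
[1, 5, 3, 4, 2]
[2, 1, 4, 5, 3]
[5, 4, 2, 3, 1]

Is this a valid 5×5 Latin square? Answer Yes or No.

Each row is a permutation of the 5 symbols, and so is each column.

Yes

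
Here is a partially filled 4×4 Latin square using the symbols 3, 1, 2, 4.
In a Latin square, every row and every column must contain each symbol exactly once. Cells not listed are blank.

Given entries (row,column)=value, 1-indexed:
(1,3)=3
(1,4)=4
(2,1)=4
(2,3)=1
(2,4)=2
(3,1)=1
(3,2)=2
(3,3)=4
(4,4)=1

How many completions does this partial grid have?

Row 1, column 1: eliminating its row and column leaves {2}.
Row 1, column 2: eliminating its row and column leaves {1}.
Row 2, column 2: eliminating its row and column leaves {3}.
Row 3, column 4: eliminating its row and column leaves {3}.
Row 4, column 1: eliminating its row and column leaves {3, 2}.
Row 4, column 2: eliminating its row and column leaves {3, 4}.
Row 4, column 3: eliminating its row and column leaves {2}.
Only one assignment across all blanks avoids any row or column repeat, giving 1 completion.

1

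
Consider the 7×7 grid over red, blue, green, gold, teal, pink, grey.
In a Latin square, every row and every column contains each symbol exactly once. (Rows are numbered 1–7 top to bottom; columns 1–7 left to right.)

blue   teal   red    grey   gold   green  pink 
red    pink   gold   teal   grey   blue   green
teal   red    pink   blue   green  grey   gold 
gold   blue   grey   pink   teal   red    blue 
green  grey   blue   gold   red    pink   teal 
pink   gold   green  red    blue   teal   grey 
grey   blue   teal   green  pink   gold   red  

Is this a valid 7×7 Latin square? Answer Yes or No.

No

Column 2 contains blue twice (at rows 4 and 7), so it is not a permutation.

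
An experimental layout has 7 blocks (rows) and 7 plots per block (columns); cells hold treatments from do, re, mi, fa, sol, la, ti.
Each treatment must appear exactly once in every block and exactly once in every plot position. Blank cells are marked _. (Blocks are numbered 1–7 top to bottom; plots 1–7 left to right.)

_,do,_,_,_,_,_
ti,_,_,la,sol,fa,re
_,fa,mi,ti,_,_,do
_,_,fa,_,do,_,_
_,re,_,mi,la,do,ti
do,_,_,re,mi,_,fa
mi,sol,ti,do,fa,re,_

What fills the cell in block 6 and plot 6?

Block 2, plot 2: block 2 has {re, fa, sol, la, ti} and plot 2 has {do, re, fa, sol}, leaving only mi.
Block 2, plot 3: block 2 has {re, mi, fa, sol, la, ti} and plot 3 has {mi, fa, ti}, leaving only do.
Block 3, plot 5: block 3 has {do, mi, fa, ti} and plot 5 has {do, mi, fa, sol, la}, leaving only re.
Block 1, plot 5: block 1 has {do} and plot 5 has {do, re, mi, fa, sol, la}, leaving only ti.
Block 4, plot 4: block 4 has {do, fa} and plot 4 has {do, re, mi, la, ti}, leaving only sol.
Block 1, plot 4: block 1 has {do, ti} and plot 4 has {do, re, mi, sol, la, ti}, leaving only fa.
Block 5, plot 3: block 5 has {do, re, mi, la, ti} and plot 3 has {do, mi, fa, ti}, leaving only sol.
Block 5, plot 1: block 5 has {do, re, mi, sol, la, ti} and plot 1 has {do, mi, ti}, leaving only fa.
Block 6, plot 3: block 6 has {do, re, mi, fa} and plot 3 has {do, mi, fa, sol, ti}, leaving only la.
Block 1, plot 3: block 1 has {do, fa, ti} and plot 3 has {do, mi, fa, sol, la, ti}, leaving only re.
Block 6, plot 2: block 6 has {do, re, mi, fa, la} and plot 2 has {do, re, mi, fa, sol}, leaving only ti.
Block 6 already has {do, re, mi, fa, la, ti} and plot 6 already has {do, re, fa}, so block 6, plot 6 must be sol.

sol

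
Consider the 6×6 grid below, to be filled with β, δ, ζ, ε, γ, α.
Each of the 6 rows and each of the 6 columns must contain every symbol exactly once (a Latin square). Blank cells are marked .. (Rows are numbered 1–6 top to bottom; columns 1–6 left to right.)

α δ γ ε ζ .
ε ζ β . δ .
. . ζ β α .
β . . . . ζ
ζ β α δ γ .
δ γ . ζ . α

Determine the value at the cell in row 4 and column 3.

δ

Row 1, column 6: row 1 has {δ, ζ, ε, γ, α} and column 6 has {ζ, α}, leaving only β.
Row 2, column 6: row 2 has {β, δ, ζ, ε} and column 6 has {β, ζ, α}, leaving only γ.
Row 2, column 4: row 2 has {β, δ, ζ, ε, γ} and column 4 has {β, δ, ζ, ε}, leaving only α.
Row 3, column 1: row 3 has {β, ζ, α} and column 1 has {β, δ, ζ, ε, α}, leaving only γ.
Row 3, column 2: row 3 has {β, ζ, γ, α} and column 2 has {β, δ, ζ, γ}, leaving only ε.
Row 3, column 6: row 3 has {β, ζ, ε, γ, α} and column 6 has {β, ζ, γ, α}, leaving only δ.
Row 4, column 2: row 4 has {β, ζ} and column 2 has {β, δ, ζ, ε, γ}, leaving only α.
Row 4, column 4: row 4 has {β, ζ, α} and column 4 has {β, δ, ζ, ε, α}, leaving only γ.
Row 4, column 5: row 4 has {β, ζ, γ, α} and column 5 has {δ, ζ, γ, α}, leaving only ε.
Row 4 already has {β, ζ, ε, γ, α} and column 3 already has {β, ζ, γ, α}, so row 4, column 3 must be δ.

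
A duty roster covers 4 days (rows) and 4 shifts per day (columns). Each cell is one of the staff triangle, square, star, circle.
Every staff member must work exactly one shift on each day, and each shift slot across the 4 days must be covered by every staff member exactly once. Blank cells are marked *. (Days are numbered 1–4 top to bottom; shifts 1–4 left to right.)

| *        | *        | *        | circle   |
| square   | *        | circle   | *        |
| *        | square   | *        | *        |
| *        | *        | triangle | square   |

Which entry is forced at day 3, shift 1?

Day 3, shift 3: day 3 has {square} and shift 3 has {triangle, circle}, leaving only star.
Day 1, shift 3: day 1 has {circle} and shift 3 has {triangle, star, circle}, leaving only square.
Day 3, shift 4: day 3 has {square, star} and shift 4 has {square, circle}, leaving only triangle.
Day 3 already has {triangle, square, star} and shift 1 already has {square}, so day 3, shift 1 must be circle.

circle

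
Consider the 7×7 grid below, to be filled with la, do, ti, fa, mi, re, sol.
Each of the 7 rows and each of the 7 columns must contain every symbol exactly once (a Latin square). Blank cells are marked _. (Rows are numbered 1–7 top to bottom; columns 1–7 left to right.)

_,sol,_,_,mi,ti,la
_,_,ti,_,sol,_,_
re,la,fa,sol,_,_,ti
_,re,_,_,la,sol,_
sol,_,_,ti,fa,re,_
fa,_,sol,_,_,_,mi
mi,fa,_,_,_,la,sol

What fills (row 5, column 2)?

mi

Row 1, column 1: row 1 has {la, ti, mi, sol} and column 1 has {fa, mi, re, sol}, leaving only do.
Row 1, column 3: row 1 has {la, do, ti, mi, sol} and column 3 has {ti, fa, sol}, leaving only re.
Row 1, column 4: row 1 has {la, do, ti, mi, re, sol} and column 4 has {ti, sol}, leaving only fa.
Row 2, column 1: row 2 has {ti, sol} and column 1 has {do, fa, mi, re, sol}, leaving only la.
Row 3, column 5: row 3 has {la, ti, fa, re, sol} and column 5 has {la, fa, mi, sol}, leaving only do.
Row 3, column 6: row 3 has {la, do, ti, fa, re, sol} and column 6 has {la, ti, re, sol}, leaving only mi.
Row 4, column 1: row 4 has {la, re, sol} and column 1 has {la, do, fa, mi, re, sol}, leaving only ti.
Row 5, column 7: row 5 has {ti, fa, re, sol} and column 7 has {la, ti, mi, sol}, leaving only do.
Row 5 already has {do, ti, fa, re, sol} and column 2 already has {la, fa, re, sol}, so row 5, column 2 must be mi.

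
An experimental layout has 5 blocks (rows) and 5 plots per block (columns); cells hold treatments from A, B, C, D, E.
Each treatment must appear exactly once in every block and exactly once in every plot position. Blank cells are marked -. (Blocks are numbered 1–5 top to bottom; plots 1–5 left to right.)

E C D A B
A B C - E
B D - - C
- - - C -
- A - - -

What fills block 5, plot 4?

B

Block 2, plot 4: block 2 has {A, B, C, E} and plot 4 has {A, C}, leaving only D.
Block 3, plot 4: block 3 has {B, C, D} and plot 4 has {A, C, D}, leaving only E.
Block 5 already has {A} and plot 4 already has {A, C, D, E}, so block 5, plot 4 must be B.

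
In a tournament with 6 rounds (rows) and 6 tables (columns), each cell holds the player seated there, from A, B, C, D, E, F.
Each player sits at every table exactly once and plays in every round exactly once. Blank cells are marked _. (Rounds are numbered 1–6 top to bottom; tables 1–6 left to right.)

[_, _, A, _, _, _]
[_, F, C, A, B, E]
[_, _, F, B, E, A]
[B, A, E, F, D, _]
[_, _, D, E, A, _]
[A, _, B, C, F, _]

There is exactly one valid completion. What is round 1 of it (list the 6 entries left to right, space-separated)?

Round 1, table 4: round 1 has {A} and table 4 has {A, B, C, E, F}, leaving only D.
Round 1, table 5: round 1 has {A, D} and table 5 has {A, B, D, E, F}, leaving only C.
Round 2, table 1: round 2 has {A, B, C, E, F} and table 1 has {A, B}, leaving only D.
Round 3, table 1: round 3 has {A, B, E, F} and table 1 has {A, B, D}, leaving only C.
Round 3, table 2: round 3 has {A, B, C, E, F} and table 2 has {A, F}, leaving only D.
Round 4, table 6: round 4 has {A, B, D, E, F} and table 6 has {A, E}, leaving only C.
Round 5, table 1: round 5 has {A, D, E} and table 1 has {A, B, C, D}, leaving only F.
Round 1, table 1: round 1 has {A, C, D} and table 1 has {A, B, C, D, F}, leaving only E.
Round 1, table 2: round 1 has {A, C, D, E} and table 2 has {A, D, F}, leaving only B.
Round 1, table 6: round 1 has {A, B, C, D, E} and table 6 has {A, C, E}, leaving only F.
So round 1 reads: E B A D C F.

E B A D C F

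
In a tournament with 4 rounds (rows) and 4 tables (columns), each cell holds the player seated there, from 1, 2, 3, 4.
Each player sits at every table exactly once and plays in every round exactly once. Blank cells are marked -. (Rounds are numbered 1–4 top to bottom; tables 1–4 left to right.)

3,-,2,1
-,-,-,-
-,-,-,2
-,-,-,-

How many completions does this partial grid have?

Round 1, table 2: eliminating its round and table leaves {4}.
Round 2, table 1: eliminating its round and table leaves {1, 2, 4}.
Round 2, table 2: eliminating its round and table leaves {1, 2, 3, 4}.
Round 2, table 3: eliminating its round and table leaves {1, 3, 4}.
Round 2, table 4: eliminating its round and table leaves {3, 4}.
Round 3, table 1: eliminating its round and table leaves {1, 4}.
Round 3, table 2: eliminating its round and table leaves {1, 3, 4}.
Round 3, table 3: eliminating its round and table leaves {1, 3, 4}.
Round 4, table 1: eliminating its round and table leaves {1, 2, 4}.
Round 4, table 2: eliminating its round and table leaves {1, 2, 3, 4}.
Round 4, table 3: eliminating its round and table leaves {1, 3, 4}.
Round 4, table 4: eliminating its round and table leaves {3, 4}.
Enumerating the assignments across these blanks that avoid any round or table repeat gives 8 completions.

8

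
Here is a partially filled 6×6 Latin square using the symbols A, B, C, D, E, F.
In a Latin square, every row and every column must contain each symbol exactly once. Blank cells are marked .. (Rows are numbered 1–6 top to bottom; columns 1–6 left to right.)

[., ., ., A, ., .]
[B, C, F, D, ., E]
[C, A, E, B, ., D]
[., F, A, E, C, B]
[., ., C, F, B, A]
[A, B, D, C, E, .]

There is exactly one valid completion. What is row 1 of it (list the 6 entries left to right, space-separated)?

F E B A D C

Row 1, column 3: row 1 has {A} and column 3 has {A, C, D, E, F}, leaving only B.
Row 2, column 5: row 2 has {B, C, D, E, F} and column 5 has {B, C, E}, leaving only A.
Row 3, column 5: row 3 has {A, B, C, D, E} and column 5 has {A, B, C, E}, leaving only F.
Row 1, column 5: row 1 has {A, B} and column 5 has {A, B, C, E, F}, leaving only D.
Row 1, column 2: row 1 has {A, B, D} and column 2 has {A, B, C, F}, leaving only E.
Row 1, column 1: row 1 has {A, B, D, E} and column 1 has {A, B, C}, leaving only F.
Row 1, column 6: row 1 has {A, B, D, E, F} and column 6 has {A, B, D, E}, leaving only C.
So row 1 reads: F E B A D C.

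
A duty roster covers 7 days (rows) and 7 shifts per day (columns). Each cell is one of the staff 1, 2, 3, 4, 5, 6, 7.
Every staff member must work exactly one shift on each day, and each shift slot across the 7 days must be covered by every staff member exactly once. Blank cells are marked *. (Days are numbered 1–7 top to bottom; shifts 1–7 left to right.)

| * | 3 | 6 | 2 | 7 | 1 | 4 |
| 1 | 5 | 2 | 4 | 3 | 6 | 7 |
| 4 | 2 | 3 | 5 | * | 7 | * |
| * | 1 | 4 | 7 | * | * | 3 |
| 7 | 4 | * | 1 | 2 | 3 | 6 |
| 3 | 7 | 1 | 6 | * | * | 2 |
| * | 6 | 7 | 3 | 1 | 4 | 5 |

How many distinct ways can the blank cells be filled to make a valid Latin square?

Day 1, shift 1: eliminating its day and shift leaves {5}.
Day 3, shift 5: eliminating its day and shift leaves {6}.
Day 3, shift 7: eliminating its day and shift leaves {1}.
Day 4, shift 1: eliminating its day and shift leaves {2, 5, 6}.
Day 4, shift 5: eliminating its day and shift leaves {5, 6}.
Day 4, shift 6: eliminating its day and shift leaves {2, 5}.
Day 5, shift 3: eliminating its day and shift leaves {5}.
Day 6, shift 5: eliminating its day and shift leaves {4, 5}.
Day 6, shift 6: eliminating its day and shift leaves {5}.
Day 7, shift 1: eliminating its day and shift leaves {2}.
Only one assignment across all blanks avoids any day or shift repeat, giving 1 completion.

1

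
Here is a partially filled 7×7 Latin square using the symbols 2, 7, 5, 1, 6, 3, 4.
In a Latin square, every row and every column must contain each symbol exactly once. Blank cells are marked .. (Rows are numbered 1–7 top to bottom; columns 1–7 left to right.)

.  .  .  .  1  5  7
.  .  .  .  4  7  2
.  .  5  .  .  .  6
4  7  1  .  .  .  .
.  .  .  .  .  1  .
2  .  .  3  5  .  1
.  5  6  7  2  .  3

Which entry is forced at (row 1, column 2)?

2

Row 2, column 3: row 2 has {2, 7, 4} and column 3 has {5, 1, 6}, leaving only 3.
Row 4, column 7: row 4 has {7, 1, 4} and column 7 has {2, 7, 1, 6, 3}, leaving only 5.
Row 5, column 7: row 5 has {1} and column 7 has {2, 7, 5, 1, 6, 3}, leaving only 4.
Row 7, column 1: row 7 has {2, 7, 5, 6, 3} and column 1 has {2, 4}, leaving only 1.
Row 7, column 6: row 7 has {2, 7, 5, 1, 6, 3} and column 6 has {7, 5, 1}, leaving only 4.
Row 6, column 6: row 6 has {2, 5, 1, 3} and column 6 has {7, 5, 1, 4}, leaving only 6.
Row 6, column 2: row 6 has {2, 5, 1, 6, 3} and column 2 has {7, 5}, leaving only 4.
Row 6, column 3: row 6 has {2, 5, 1, 6, 3, 4} and column 3 has {5, 1, 6, 3}, leaving only 7.
Row 5, column 3: row 5 has {1, 4} and column 3 has {7, 5, 1, 6, 3}, leaving only 2.
Row 1, column 3: row 1 has {7, 5, 1} and column 3 has {2, 7, 5, 1, 6, 3}, leaving only 4.
Row 1, column 2 is narrowed to {2, 6, 3}.
If it were 6, then row 3, column 6 would be left with no valid symbol.
If it were 3, then row 5, column 2 would be left with no valid symbol.
So row 1, column 2 must be 2.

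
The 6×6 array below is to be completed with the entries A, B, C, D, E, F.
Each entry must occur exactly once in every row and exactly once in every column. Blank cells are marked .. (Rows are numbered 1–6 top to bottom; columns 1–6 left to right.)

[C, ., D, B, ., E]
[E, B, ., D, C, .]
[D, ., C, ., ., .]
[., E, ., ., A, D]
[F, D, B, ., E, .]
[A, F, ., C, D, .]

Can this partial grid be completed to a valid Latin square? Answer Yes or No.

Row 1, column 2: row 1 has {B, C, D, E} and column 2 has {B, D, E, F}, so it must be A.
Now row 3, column 2: row 3 together with column 2 already contain {A, B, C, D, E, F} — every symbol — so nothing can go there. The grid has no valid completion.

No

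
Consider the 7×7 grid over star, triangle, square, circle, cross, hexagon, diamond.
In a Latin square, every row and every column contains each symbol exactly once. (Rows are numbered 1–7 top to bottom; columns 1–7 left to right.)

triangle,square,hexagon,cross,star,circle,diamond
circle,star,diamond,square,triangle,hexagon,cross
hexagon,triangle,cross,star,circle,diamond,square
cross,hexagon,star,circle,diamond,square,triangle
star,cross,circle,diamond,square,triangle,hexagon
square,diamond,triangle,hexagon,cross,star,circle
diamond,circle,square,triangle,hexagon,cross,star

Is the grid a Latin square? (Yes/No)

Yes

Each row is a permutation of the 7 symbols, and so is each column.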